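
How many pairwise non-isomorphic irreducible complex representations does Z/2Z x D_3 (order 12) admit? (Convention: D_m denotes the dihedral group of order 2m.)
6

Why: The number of irreducible complex representations of a finite group equals its number of conjugacy classes. For a direct product, #classes(G x H) = #classes(G) * #classes(H). Z/2Z has 2 classes (abelian), D_3 has 3 classes, so 2 * 3 = 6, so Z/2Z x D_3 (order 12) has exactly 6 irreducible complex representations.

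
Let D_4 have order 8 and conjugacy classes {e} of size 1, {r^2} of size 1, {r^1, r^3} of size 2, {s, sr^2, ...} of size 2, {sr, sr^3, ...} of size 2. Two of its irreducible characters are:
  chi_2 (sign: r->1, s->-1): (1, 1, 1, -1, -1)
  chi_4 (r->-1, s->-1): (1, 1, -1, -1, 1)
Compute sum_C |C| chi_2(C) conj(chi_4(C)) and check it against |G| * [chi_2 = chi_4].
Sum = 0; so <chi_2, chi_4> = 0 (distinct irreducibles are orthogonal).

Reasoning: Compute term by term over conjugacy classes (|C| * chi_2(C) * conj(chi_4(C))):
  1*(1)*conj(1) + 1*(1)*conj(1) + 2*(1)*conj(-1) + 2*(-1)*conj(-1) + 2*(-1)*conj(1)
  = (1) + (1) + (-2) + (2) + (-2)
  = 0.
Dividing by |G| = 8 gives 0/8 = 0, matching the row-orthogonality relation <chi_2, chi_4> = [chi_2 = chi_4].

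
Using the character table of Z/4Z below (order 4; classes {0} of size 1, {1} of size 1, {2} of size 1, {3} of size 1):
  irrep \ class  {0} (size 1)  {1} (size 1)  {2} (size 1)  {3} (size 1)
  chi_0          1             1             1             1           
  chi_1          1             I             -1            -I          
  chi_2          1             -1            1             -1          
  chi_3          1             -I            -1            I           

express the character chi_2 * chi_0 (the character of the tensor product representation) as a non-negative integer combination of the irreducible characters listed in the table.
chi_2 tensor chi_0 = chi_2 (all other irreducibles have multiplicity 0).

Why: The character of a tensor product is the pointwise product (chi_2 * chi_0)(C) = chi_2(C) * chi_0(C):
  {0}: (1)*(1), {1}: (-1)*(1), {2}: (1)*(1), {3}: (-1)*(1)
so (chi_2 * chi_0) takes values
  {0} -> 1, {1} -> -1, {2} -> 1, {3} -> -1.
Now take the inner product of this character with each irreducible chi from the table, <chi_2*chi_0, chi> = (1/4) sum_C |C| (chi_2*chi_0)(C) conj(chi(C)):
  <chi_2*chi_0, chi_0> = (1/4)[1*(1)*conj(1) + 1*(-1)*conj(1) + 1*(1)*conj(1) + 1*(-1)*conj(1)]
      = (1/4)[(1) + (-1) + (1) + (-1)] = 0/4 = 0
  <chi_2*chi_0, chi_1> = (1/4)[1*(1)*conj(1) + 1*(-1)*conj(I) + 1*(1)*conj(-1) + 1*(-1)*conj(-I)]
      = (1/4)[(1) + (I) + (-1) + (-I)] = 0/4 = 0
  <chi_2*chi_0, chi_2> = (1/4)[1*(1)*conj(1) + 1*(-1)*conj(-1) + 1*(1)*conj(1) + 1*(-1)*conj(-1)]
      = (1/4)[(1) + (1) + (1) + (1)] = 4/4 = 1
  <chi_2*chi_0, chi_3> = (1/4)[1*(1)*conj(1) + 1*(-1)*conj(-I) + 1*(1)*conj(-1) + 1*(-1)*conj(I)]
      = (1/4)[(1) + (-I) + (-1) + (I)] = 0/4 = 0
(Exp terms are combined using exp(i*s)*conj(exp(i*t)) = exp(i*(s-t)), and sums of them are collapsed using the identity that for every m > 1 the m distinct m-th roots of unity sum to 0, e.g. 1 + exp(2*I*pi/3) + exp(-2*I*pi/3) = 0.)
Hence the multiplicities are chi_2: 1. Dimension check: dim(chi_2)*dim(chi_0) = 1*1 = 1 and sum (mult * dim) = 1*1 = 1.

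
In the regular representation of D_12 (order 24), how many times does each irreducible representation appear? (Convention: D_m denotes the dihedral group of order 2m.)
Each irreducible V_i of dimension d_i appears with multiplicity d_i, i.e. rho_reg = (direct sum over all irreducibles V_i) d_i V_i. The irreducible dimensions for D_12 are 1, 1, 1, 1, 2, 2, 2, 2, 2: 4 irreducibles of dimension 1, each with multiplicity 1; 5 irreducibles of dimension 2, each with multiplicity 2. Total dimension 4*1*1 + 5*2*2 = 24 = |G|.

Solution. General theorem: in the regular representation of a finite group G, each irreducible appears with multiplicity equal to its dimension. Check: dim(rho_reg) = sum d_i^2 = 1 + 1 + 1 + 1 + 4 + 4 + 4 + 4 + 4 = 24 = |G|.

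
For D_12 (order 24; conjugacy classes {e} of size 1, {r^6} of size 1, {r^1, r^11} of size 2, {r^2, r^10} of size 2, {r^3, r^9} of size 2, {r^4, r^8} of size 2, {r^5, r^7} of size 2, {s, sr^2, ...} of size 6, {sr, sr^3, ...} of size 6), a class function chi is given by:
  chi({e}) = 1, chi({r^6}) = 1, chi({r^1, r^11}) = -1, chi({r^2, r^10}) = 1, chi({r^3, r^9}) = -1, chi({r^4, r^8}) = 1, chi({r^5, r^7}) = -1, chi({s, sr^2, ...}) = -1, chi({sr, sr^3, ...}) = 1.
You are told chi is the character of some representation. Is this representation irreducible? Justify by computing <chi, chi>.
Irreducible: <chi, chi> = 1.

Details: <chi, chi> = (1/|G|) sum_C |C| * |chi(C)|^2 = (1/24)[1*|1|^2 + 1*|1|^2 + 2*|-1|^2 + 2*|1|^2 + 2*|-1|^2 + 2*|1|^2 + 2*|-1|^2 + 6*|-1|^2 + 6*|1|^2]
  = (1/24)[(1) + (1) + (2) + (2) + (2) + (2) + (2) + (6) + (6)] = 24/24 = 1.
A character is irreducible iff <chi, chi> = 1, so this representation is irreducible.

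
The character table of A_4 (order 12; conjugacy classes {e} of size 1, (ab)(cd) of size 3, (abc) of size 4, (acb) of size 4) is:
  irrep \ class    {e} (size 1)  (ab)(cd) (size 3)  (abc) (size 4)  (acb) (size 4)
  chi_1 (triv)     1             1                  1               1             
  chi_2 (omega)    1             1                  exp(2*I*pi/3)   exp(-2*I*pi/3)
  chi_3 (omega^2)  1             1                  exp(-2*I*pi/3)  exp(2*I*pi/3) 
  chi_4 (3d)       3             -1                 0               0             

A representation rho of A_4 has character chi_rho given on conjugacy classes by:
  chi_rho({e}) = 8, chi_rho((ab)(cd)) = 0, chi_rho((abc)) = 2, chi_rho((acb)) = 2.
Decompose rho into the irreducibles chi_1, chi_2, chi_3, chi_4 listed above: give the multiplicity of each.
Multiplicities: chi_1: 2, chi_2: 0, chi_3: 0, chi_4: 2.

Proof sketch: Use <chi_rho, chi> = (1/|G|) sum_C |C| * chi_rho(C) * conj(chi(C)) with |G| = 12 for each irreducible chi in the table:
  <chi_rho, chi_1> = (1/12)[1*(8)*conj(1) + 3*(0)*conj(1) + 4*(2)*conj(1) + 4*(2)*conj(1)]
      = (1/12)[(8) + (0) + (8) + (8)] = 24/12 = 2
  <chi_rho, chi_2> = (1/12)[1*(8)*conj(1) + 3*(0)*conj(1) + 4*(2)*conj(exp(2*I*pi/3)) + 4*(2)*conj(exp(-2*I*pi/3))]
      = (1/12)[(8) + (0) + (8*exp(-2*I*pi/3)) + (8*exp(2*I*pi/3))] = 0/12 = 0
  <chi_rho, chi_3> = (1/12)[1*(8)*conj(1) + 3*(0)*conj(1) + 4*(2)*conj(exp(-2*I*pi/3)) + 4*(2)*conj(exp(2*I*pi/3))]
      = (1/12)[(8) + (0) + (8*exp(2*I*pi/3)) + (8*exp(-2*I*pi/3))] = 0/12 = 0
  <chi_rho, chi_4> = (1/12)[1*(8)*conj(3) + 3*(0)*conj(-1) + 4*(2)*conj(0) + 4*(2)*conj(0)]
      = (1/12)[(24) + (0) + (0) + (0)] = 24/12 = 2
(Exp terms are combined using exp(i*s)*conj(exp(i*t)) = exp(i*(s-t)), and sums of them are collapsed using the identity that for every m > 1 the m distinct m-th roots of unity sum to 0, e.g. 1 + exp(2*I*pi/3) + exp(-2*I*pi/3) = 0.)
Dimension check: dim(rho) = sum (mult * dim) = 2*1 + 0*1 + 0*1 + 2*3 = 8 = chi_rho(e) = 8.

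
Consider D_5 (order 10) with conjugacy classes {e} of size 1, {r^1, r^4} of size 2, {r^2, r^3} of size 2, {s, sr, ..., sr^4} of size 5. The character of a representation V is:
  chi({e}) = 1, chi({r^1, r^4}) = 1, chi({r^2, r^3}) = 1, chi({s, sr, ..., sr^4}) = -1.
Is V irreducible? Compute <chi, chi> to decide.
Irreducible: <chi, chi> = 1.

<chi, chi> = (1/|G|) sum_C |C| * |chi(C)|^2 = (1/10)[1*|1|^2 + 2*|1|^2 + 2*|1|^2 + 5*|-1|^2]
  = (1/10)[(1) + (2) + (2) + (5)] = 10/10 = 1.
A character is irreducible iff <chi, chi> = 1, so this representation is irreducible.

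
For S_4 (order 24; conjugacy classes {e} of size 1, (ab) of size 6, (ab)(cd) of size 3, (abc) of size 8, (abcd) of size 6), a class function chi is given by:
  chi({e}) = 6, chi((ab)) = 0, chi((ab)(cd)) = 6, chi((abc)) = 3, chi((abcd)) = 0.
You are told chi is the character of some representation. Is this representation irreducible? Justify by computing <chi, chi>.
Not irreducible (reducible): <chi, chi> = 9 > 1.

Reasoning: <chi, chi> = (1/|G|) sum_C |C| * |chi(C)|^2 = (1/24)[1*|6|^2 + 6*|0|^2 + 3*|6|^2 + 8*|3|^2 + 6*|0|^2]
  = (1/24)[(36) + (0) + (108) + (72) + (0)] = 216/24 = 9.
A character is irreducible iff <chi, chi> = 1, so this representation is reducible.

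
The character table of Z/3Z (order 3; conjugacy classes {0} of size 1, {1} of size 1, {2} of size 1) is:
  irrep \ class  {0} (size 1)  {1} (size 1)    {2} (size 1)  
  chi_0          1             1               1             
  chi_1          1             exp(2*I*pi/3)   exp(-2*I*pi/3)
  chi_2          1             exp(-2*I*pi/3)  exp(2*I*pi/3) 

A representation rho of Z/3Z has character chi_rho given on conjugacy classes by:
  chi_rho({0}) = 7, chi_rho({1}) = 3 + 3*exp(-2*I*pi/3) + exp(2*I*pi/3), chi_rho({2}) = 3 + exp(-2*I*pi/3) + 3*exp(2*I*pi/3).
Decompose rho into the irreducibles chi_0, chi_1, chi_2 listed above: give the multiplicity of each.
Multiplicities: chi_0: 3, chi_1: 1, chi_2: 3.

Argument: Use <chi_rho, chi> = (1/|G|) sum_C |C| * chi_rho(C) * conj(chi(C)) with |G| = 3 for each irreducible chi in the table:
  <chi_rho, chi_0> = (1/3)[1*(7)*conj(1) + 1*(3 + 3*exp(-2*I*pi/3) + exp(2*I*pi/3))*conj(1) + 1*(3 + exp(-2*I*pi/3) + 3*exp(2*I*pi/3))*conj(1)]
      = (1/3)[(7) + (3 + 3*exp(-2*I*pi/3) + exp(2*I*pi/3)) + (3 + exp(-2*I*pi/3) + 3*exp(2*I*pi/3))] = 9/3 = 3
  <chi_rho, chi_1> = (1/3)[1*(7)*conj(1) + 1*(3 + 3*exp(-2*I*pi/3) + exp(2*I*pi/3))*conj(exp(2*I*pi/3)) + 1*(3 + exp(-2*I*pi/3) + 3*exp(2*I*pi/3))*conj(exp(-2*I*pi/3))]
      = (1/3)[(7) + (-2) + (-2)] = 3/3 = 1
  <chi_rho, chi_2> = (1/3)[1*(7)*conj(1) + 1*(3 + 3*exp(-2*I*pi/3) + exp(2*I*pi/3))*conj(exp(-2*I*pi/3)) + 1*(3 + exp(-2*I*pi/3) + 3*exp(2*I*pi/3))*conj(exp(2*I*pi/3))]
      = (1/3)[(7) + (3 + exp(-2*I*pi/3) + 3*exp(2*I*pi/3)) + (3 + 3*exp(-2*I*pi/3) + exp(2*I*pi/3))] = 9/3 = 3
(Exp terms are combined using exp(i*s)*conj(exp(i*t)) = exp(i*(s-t)), and sums of them are collapsed using the identity that for every m > 1 the m distinct m-th roots of unity sum to 0, e.g. 1 + exp(2*I*pi/3) + exp(-2*I*pi/3) = 0.)
Dimension check: dim(rho) = sum (mult * dim) = 3*1 + 1*1 + 3*1 = 7 = chi_rho(e) = 7.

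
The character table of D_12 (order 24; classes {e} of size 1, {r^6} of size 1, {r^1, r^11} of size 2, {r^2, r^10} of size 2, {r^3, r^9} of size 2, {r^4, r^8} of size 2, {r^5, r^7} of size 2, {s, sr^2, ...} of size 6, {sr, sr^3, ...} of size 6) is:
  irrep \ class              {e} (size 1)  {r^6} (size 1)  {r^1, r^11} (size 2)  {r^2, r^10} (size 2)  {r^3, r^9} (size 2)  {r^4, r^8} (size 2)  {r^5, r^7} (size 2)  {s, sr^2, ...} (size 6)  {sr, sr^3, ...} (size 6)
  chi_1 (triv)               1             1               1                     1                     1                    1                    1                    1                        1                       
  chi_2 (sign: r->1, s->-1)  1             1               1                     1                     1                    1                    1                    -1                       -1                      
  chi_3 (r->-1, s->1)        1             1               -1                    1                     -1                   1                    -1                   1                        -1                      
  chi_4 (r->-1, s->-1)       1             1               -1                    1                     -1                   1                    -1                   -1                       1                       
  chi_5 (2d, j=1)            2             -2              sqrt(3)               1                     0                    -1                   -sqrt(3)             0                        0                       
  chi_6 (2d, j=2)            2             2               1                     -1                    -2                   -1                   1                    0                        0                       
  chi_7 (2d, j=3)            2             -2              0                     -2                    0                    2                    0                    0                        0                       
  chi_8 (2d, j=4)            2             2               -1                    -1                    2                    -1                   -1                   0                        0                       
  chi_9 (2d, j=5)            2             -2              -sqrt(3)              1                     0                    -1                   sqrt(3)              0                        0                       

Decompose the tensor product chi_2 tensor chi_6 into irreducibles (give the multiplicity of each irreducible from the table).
chi_2 tensor chi_6 = chi_6 (all other irreducibles have multiplicity 0).

Explanation: The character of a tensor product is the pointwise product (chi_2 * chi_6)(C) = chi_2(C) * chi_6(C):
  {e}: (1)*(2), {r^6}: (1)*(2), {r^1, r^11}: (1)*(1), {r^2, r^10}: (1)*(-1), {r^3, r^9}: (1)*(-2), {r^4, r^8}: (1)*(-1), {r^5, r^7}: (1)*(1), {s, sr^2, ...}: (-1)*(0), {sr, sr^3, ...}: (-1)*(0)
so (chi_2 * chi_6) takes values
  {e} -> 2, {r^6} -> 2, {r^1, r^11} -> 1, {r^2, r^10} -> -1, {r^3, r^9} -> -2, {r^4, r^8} -> -1, {r^5, r^7} -> 1, {s, sr^2, ...} -> 0, {sr, sr^3, ...} -> 0.
Now take the inner product of this character with each irreducible chi from the table, <chi_2*chi_6, chi> = (1/24) sum_C |C| (chi_2*chi_6)(C) conj(chi(C)):
  <chi_2*chi_6, chi_1> = (1/24)[1*(2)*conj(1) + 1*(2)*conj(1) + 2*(1)*conj(1) + 2*(-1)*conj(1) + 2*(-2)*conj(1) + 2*(-1)*conj(1) + 2*(1)*conj(1) + 6*(0)*conj(1) + 6*(0)*conj(1)]
      = (1/24)[(2) + (2) + (2) + (-2) + (-4) + (-2) + (2) + (0) + (0)] = 0/24 = 0
  <chi_2*chi_6, chi_2> = (1/24)[1*(2)*conj(1) + 1*(2)*conj(1) + 2*(1)*conj(1) + 2*(-1)*conj(1) + 2*(-2)*conj(1) + 2*(-1)*conj(1) + 2*(1)*conj(1) + 6*(0)*conj(-1) + 6*(0)*conj(-1)]
      = (1/24)[(2) + (2) + (2) + (-2) + (-4) + (-2) + (2) + (0) + (0)] = 0/24 = 0
  <chi_2*chi_6, chi_3> = (1/24)[1*(2)*conj(1) + 1*(2)*conj(1) + 2*(1)*conj(-1) + 2*(-1)*conj(1) + 2*(-2)*conj(-1) + 2*(-1)*conj(1) + 2*(1)*conj(-1) + 6*(0)*conj(1) + 6*(0)*conj(-1)]
      = (1/24)[(2) + (2) + (-2) + (-2) + (4) + (-2) + (-2) + (0) + (0)] = 0/24 = 0
  <chi_2*chi_6, chi_4> = (1/24)[1*(2)*conj(1) + 1*(2)*conj(1) + 2*(1)*conj(-1) + 2*(-1)*conj(1) + 2*(-2)*conj(-1) + 2*(-1)*conj(1) + 2*(1)*conj(-1) + 6*(0)*conj(-1) + 6*(0)*conj(1)]
      = (1/24)[(2) + (2) + (-2) + (-2) + (4) + (-2) + (-2) + (0) + (0)] = 0/24 = 0
  <chi_2*chi_6, chi_5> = (1/24)[1*(2)*conj(2) + 1*(2)*conj(-2) + 2*(1)*conj(sqrt(3)) + 2*(-1)*conj(1) + 2*(-2)*conj(0) + 2*(-1)*conj(-1) + 2*(1)*conj(-sqrt(3)) + 6*(0)*conj(0) + 6*(0)*conj(0)]
      = (1/24)[(4) + (-4) + (2*sqrt(3)) + (-2) + (0) + (2) + (-2*sqrt(3)) + (0) + (0)] = 0/24 = 0
  <chi_2*chi_6, chi_6> = (1/24)[1*(2)*conj(2) + 1*(2)*conj(2) + 2*(1)*conj(1) + 2*(-1)*conj(-1) + 2*(-2)*conj(-2) + 2*(-1)*conj(-1) + 2*(1)*conj(1) + 6*(0)*conj(0) + 6*(0)*conj(0)]
      = (1/24)[(4) + (4) + (2) + (2) + (8) + (2) + (2) + (0) + (0)] = 24/24 = 1
  <chi_2*chi_6, chi_7> = (1/24)[1*(2)*conj(2) + 1*(2)*conj(-2) + 2*(1)*conj(0) + 2*(-1)*conj(-2) + 2*(-2)*conj(0) + 2*(-1)*conj(2) + 2*(1)*conj(0) + 6*(0)*conj(0) + 6*(0)*conj(0)]
      = (1/24)[(4) + (-4) + (0) + (4) + (0) + (-4) + (0) + (0) + (0)] = 0/24 = 0
  <chi_2*chi_6, chi_8> = (1/24)[1*(2)*conj(2) + 1*(2)*conj(2) + 2*(1)*conj(-1) + 2*(-1)*conj(-1) + 2*(-2)*conj(2) + 2*(-1)*conj(-1) + 2*(1)*conj(-1) + 6*(0)*conj(0) + 6*(0)*conj(0)]
      = (1/24)[(4) + (4) + (-2) + (2) + (-8) + (2) + (-2) + (0) + (0)] = 0/24 = 0
  <chi_2*chi_6, chi_9> = (1/24)[1*(2)*conj(2) + 1*(2)*conj(-2) + 2*(1)*conj(-sqrt(3)) + 2*(-1)*conj(1) + 2*(-2)*conj(0) + 2*(-1)*conj(-1) + 2*(1)*conj(sqrt(3)) + 6*(0)*conj(0) + 6*(0)*conj(0)]
      = (1/24)[(4) + (-4) + (-2*sqrt(3)) + (-2) + (0) + (2) + (2*sqrt(3)) + (0) + (0)] = 0/24 = 0
Hence the multiplicities are chi_6: 1. Dimension check: dim(chi_2)*dim(chi_6) = 1*2 = 2 and sum (mult * dim) = 1*2 = 2.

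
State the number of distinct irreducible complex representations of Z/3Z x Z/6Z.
18

Reasoning: The number of irreducible complex representations of a finite group equals its number of conjugacy classes. Z/3Z x Z/6Z is abelian of order 18, so every element is its own conjugacy class: 18 classes, so Z/3Z x Z/6Z (order 18) has exactly 18 irreducible complex representations.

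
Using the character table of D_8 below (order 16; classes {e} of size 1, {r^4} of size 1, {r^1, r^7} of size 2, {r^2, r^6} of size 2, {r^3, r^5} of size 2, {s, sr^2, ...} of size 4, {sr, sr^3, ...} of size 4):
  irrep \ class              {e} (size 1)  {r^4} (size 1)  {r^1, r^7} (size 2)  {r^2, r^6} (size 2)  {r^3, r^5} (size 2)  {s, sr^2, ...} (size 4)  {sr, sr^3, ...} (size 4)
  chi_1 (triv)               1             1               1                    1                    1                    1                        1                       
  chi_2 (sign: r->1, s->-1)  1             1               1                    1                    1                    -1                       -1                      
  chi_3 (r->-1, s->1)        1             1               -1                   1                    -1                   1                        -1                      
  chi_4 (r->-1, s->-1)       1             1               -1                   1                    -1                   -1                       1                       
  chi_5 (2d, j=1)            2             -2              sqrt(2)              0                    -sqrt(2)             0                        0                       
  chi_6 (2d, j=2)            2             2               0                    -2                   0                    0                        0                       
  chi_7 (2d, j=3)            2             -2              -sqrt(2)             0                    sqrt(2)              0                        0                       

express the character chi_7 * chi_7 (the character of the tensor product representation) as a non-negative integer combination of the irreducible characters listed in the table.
chi_7 tensor chi_7 = chi_1 + chi_2 + chi_6 (all other irreducibles have multiplicity 0).

Reasoning: The character of a tensor product is the pointwise product (chi_7 * chi_7)(C) = chi_7(C) * chi_7(C):
  {e}: (2)*(2), {r^4}: (-2)*(-2), {r^1, r^7}: (-sqrt(2))*(-sqrt(2)), {r^2, r^6}: (0)*(0), {r^3, r^5}: (sqrt(2))*(sqrt(2)), {s, sr^2, ...}: (0)*(0), {sr, sr^3, ...}: (0)*(0)
so (chi_7 * chi_7) takes values
  {e} -> 4, {r^4} -> 4, {r^1, r^7} -> 2, {r^2, r^6} -> 0, {r^3, r^5} -> 2, {s, sr^2, ...} -> 0, {sr, sr^3, ...} -> 0.
Now take the inner product of this character with each irreducible chi from the table, <chi_7*chi_7, chi> = (1/16) sum_C |C| (chi_7*chi_7)(C) conj(chi(C)):
  <chi_7*chi_7, chi_1> = (1/16)[1*(4)*conj(1) + 1*(4)*conj(1) + 2*(2)*conj(1) + 2*(0)*conj(1) + 2*(2)*conj(1) + 4*(0)*conj(1) + 4*(0)*conj(1)]
      = (1/16)[(4) + (4) + (4) + (0) + (4) + (0) + (0)] = 16/16 = 1
  <chi_7*chi_7, chi_2> = (1/16)[1*(4)*conj(1) + 1*(4)*conj(1) + 2*(2)*conj(1) + 2*(0)*conj(1) + 2*(2)*conj(1) + 4*(0)*conj(-1) + 4*(0)*conj(-1)]
      = (1/16)[(4) + (4) + (4) + (0) + (4) + (0) + (0)] = 16/16 = 1
  <chi_7*chi_7, chi_3> = (1/16)[1*(4)*conj(1) + 1*(4)*conj(1) + 2*(2)*conj(-1) + 2*(0)*conj(1) + 2*(2)*conj(-1) + 4*(0)*conj(1) + 4*(0)*conj(-1)]
      = (1/16)[(4) + (4) + (-4) + (0) + (-4) + (0) + (0)] = 0/16 = 0
  <chi_7*chi_7, chi_4> = (1/16)[1*(4)*conj(1) + 1*(4)*conj(1) + 2*(2)*conj(-1) + 2*(0)*conj(1) + 2*(2)*conj(-1) + 4*(0)*conj(-1) + 4*(0)*conj(1)]
      = (1/16)[(4) + (4) + (-4) + (0) + (-4) + (0) + (0)] = 0/16 = 0
  <chi_7*chi_7, chi_5> = (1/16)[1*(4)*conj(2) + 1*(4)*conj(-2) + 2*(2)*conj(sqrt(2)) + 2*(0)*conj(0) + 2*(2)*conj(-sqrt(2)) + 4*(0)*conj(0) + 4*(0)*conj(0)]
      = (1/16)[(8) + (-8) + (4*sqrt(2)) + (0) + (-4*sqrt(2)) + (0) + (0)] = 0/16 = 0
  <chi_7*chi_7, chi_6> = (1/16)[1*(4)*conj(2) + 1*(4)*conj(2) + 2*(2)*conj(0) + 2*(0)*conj(-2) + 2*(2)*conj(0) + 4*(0)*conj(0) + 4*(0)*conj(0)]
      = (1/16)[(8) + (8) + (0) + (0) + (0) + (0) + (0)] = 16/16 = 1
  <chi_7*chi_7, chi_7> = (1/16)[1*(4)*conj(2) + 1*(4)*conj(-2) + 2*(2)*conj(-sqrt(2)) + 2*(0)*conj(0) + 2*(2)*conj(sqrt(2)) + 4*(0)*conj(0) + 4*(0)*conj(0)]
      = (1/16)[(8) + (-8) + (-4*sqrt(2)) + (0) + (4*sqrt(2)) + (0) + (0)] = 0/16 = 0
Hence the multiplicities are chi_1: 1, chi_2: 1, chi_6: 1. Dimension check: dim(chi_7)*dim(chi_7) = 2*2 = 4 and sum (mult * dim) = 1*1 + 1*1 + 1*2 = 4.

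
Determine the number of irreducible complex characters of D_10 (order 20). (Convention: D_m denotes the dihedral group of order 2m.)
8

Details: The number of irreducible complex representations of a finite group equals its number of conjugacy classes. D_10 has 8 conjugacy classes (n/2 + 3 for n even), so D_10 (order 20) has exactly 8 irreducible complex representations.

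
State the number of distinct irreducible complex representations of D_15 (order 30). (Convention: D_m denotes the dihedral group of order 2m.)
9

Argument: The number of irreducible complex representations of a finite group equals its number of conjugacy classes. D_15 has 9 conjugacy classes ((n+3)/2 for n odd), so D_15 (order 30) has exactly 9 irreducible complex representations.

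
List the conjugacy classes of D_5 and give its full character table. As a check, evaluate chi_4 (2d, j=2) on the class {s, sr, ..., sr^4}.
Conjugacy classes: {e} of size 1, {r^1, r^4} of size 2, {r^2, r^3} of size 2, {s, sr, ..., sr^4} of size 5.
Character table:
  irrep \ class              {e} (size 1)  {r^1, r^4} (size 2)  {r^2, r^3} (size 2)  {s, sr, ..., sr^4} (size 5)
  chi_1 (triv)               1             1                    1                    1                          
  chi_2 (sign: r->1, s->-1)  1             1                    1                    -1                         
  chi_3 (2d, j=1)            2             -1/2 + sqrt(5)/2     -sqrt(5)/2 - 1/2     0                          
  chi_4 (2d, j=2)            2             -sqrt(5)/2 - 1/2     -1/2 + sqrt(5)/2     0                          

Spot check: chi_4 (2d, j=2) on {s, sr, ..., sr^4} = 0.

Derivation: D_5 has order 2*5 = 10 with 4 conjugacy classes, hence 4 irreducibles. Sum of squared dims 1 + 1 + 4 + 4 = 10 = |G|. Linear characters come from the abelianisation; the 2-dimensional irreps have character r^k -> 2*cos(2*pi*j*k/5), reflections -> 0.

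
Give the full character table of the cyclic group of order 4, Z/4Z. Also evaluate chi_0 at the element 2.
Character table of Z/4Z (irreps indexed chi_0,...,chi_3 with chi_k(m) = zeta_4^(k*m), zeta_4 = exp(2*pi*i/4)):
  irrep \ class  {0} (size 1)  {1} (size 1)  {2} (size 1)  {3} (size 1)
  chi_0          1             1             1             1           
  chi_1          1             I             -1            -I          
  chi_2          1             -1            1             -1          
  chi_3          1             -I            -1            I           

Spot check: chi_0(2) = zeta_4^(0*2) = zeta_4^0 = 1.

Working: Z/4Z is abelian, so all 4 irreducible complex representations are 1-dimensional. They are given by chi_k(m) = zeta_4^(k*m) for k = 0,...,3. Row orthogonality: sum_m chi_k(m) conj(chi_l(m)) = 4 * [k = l].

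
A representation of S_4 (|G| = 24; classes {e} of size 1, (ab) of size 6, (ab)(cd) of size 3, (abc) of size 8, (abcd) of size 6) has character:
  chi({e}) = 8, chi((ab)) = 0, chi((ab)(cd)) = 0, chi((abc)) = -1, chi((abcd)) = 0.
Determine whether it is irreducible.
Not irreducible (reducible): <chi, chi> = 3 > 1.

Details: <chi, chi> = (1/|G|) sum_C |C| * |chi(C)|^2 = (1/24)[1*|8|^2 + 6*|0|^2 + 3*|0|^2 + 8*|-1|^2 + 6*|0|^2]
  = (1/24)[(64) + (0) + (0) + (8) + (0)] = 72/24 = 3.
A character is irreducible iff <chi, chi> = 1, so this representation is reducible.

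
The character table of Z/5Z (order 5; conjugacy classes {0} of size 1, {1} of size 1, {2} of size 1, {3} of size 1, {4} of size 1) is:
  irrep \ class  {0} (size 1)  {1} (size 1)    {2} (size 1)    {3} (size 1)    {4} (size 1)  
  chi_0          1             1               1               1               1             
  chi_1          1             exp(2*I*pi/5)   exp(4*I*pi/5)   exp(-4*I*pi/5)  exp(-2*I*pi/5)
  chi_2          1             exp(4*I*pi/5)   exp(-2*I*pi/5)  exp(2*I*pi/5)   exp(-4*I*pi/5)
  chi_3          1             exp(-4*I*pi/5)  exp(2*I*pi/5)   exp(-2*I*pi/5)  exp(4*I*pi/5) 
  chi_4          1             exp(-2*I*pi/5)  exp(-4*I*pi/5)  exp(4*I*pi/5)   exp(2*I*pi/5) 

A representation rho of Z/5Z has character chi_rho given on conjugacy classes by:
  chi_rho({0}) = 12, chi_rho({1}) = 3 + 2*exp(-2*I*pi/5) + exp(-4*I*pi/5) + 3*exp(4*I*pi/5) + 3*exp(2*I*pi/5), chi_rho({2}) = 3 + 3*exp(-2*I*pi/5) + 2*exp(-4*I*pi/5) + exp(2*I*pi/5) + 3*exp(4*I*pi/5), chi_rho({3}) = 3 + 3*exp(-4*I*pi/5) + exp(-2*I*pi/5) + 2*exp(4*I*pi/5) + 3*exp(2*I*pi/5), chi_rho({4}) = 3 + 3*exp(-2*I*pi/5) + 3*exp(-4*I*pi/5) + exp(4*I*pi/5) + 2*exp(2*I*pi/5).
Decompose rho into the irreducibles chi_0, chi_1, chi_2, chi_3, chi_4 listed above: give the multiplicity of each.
Multiplicities: chi_0: 3, chi_1: 3, chi_2: 3, chi_3: 1, chi_4: 2.

Solution. Use <chi_rho, chi> = (1/|G|) sum_C |C| * chi_rho(C) * conj(chi(C)) with |G| = 5 for each irreducible chi in the table:
  <chi_rho, chi_0> = (1/5)[1*(12)*conj(1) + 1*(3 + 2*exp(-2*I*pi/5) + exp(-4*I*pi/5) + 3*exp(4*I*pi/5) + 3*exp(2*I*pi/5))*conj(1) + 1*(3 + 3*exp(-2*I*pi/5) + 2*exp(-4*I*pi/5) + exp(2*I*pi/5) + 3*exp(4*I*pi/5))*conj(1) + 1*(3 + 3*exp(-4*I*pi/5) + exp(-2*I*pi/5) + 2*exp(4*I*pi/5) + 3*exp(2*I*pi/5))*conj(1) + 1*(3 + 3*exp(-2*I*pi/5) + 3*exp(-4*I*pi/5) + exp(4*I*pi/5) + 2*exp(2*I*pi/5))*conj(1)]
      = (1/5)[(12) + (3 + 2*exp(-2*I*pi/5) + exp(-4*I*pi/5) + 3*exp(4*I*pi/5) + 3*exp(2*I*pi/5)) + (3 + 3*exp(-2*I*pi/5) + 2*exp(-4*I*pi/5) + exp(2*I*pi/5) + 3*exp(4*I*pi/5)) + (3 + 3*exp(-4*I*pi/5) + exp(-2*I*pi/5) + 2*exp(4*I*pi/5) + 3*exp(2*I*pi/5)) + (3 + 3*exp(-2*I*pi/5) + 3*exp(-4*I*pi/5) + exp(4*I*pi/5) + 2*exp(2*I*pi/5))] = 15/5 = 3
  <chi_rho, chi_1> = (1/5)[1*(12)*conj(1) + 1*(3 + 2*exp(-2*I*pi/5) + exp(-4*I*pi/5) + 3*exp(4*I*pi/5) + 3*exp(2*I*pi/5))*conj(exp(2*I*pi/5)) + 1*(3 + 3*exp(-2*I*pi/5) + 2*exp(-4*I*pi/5) + exp(2*I*pi/5) + 3*exp(4*I*pi/5))*conj(exp(4*I*pi/5)) + 1*(3 + 3*exp(-4*I*pi/5) + exp(-2*I*pi/5) + 2*exp(4*I*pi/5) + 3*exp(2*I*pi/5))*conj(exp(-4*I*pi/5)) + 1*(3 + 3*exp(-2*I*pi/5) + 3*exp(-4*I*pi/5) + exp(4*I*pi/5) + 2*exp(2*I*pi/5))*conj(exp(-2*I*pi/5))]
      = (1/5)[(12) + (3 + 3*exp(-2*I*pi/5) + 2*exp(-4*I*pi/5) + exp(4*I*pi/5) + 3*exp(2*I*pi/5)) + (3 + 3*exp(-4*I*pi/5) + exp(-2*I*pi/5) + 3*exp(4*I*pi/5) + 2*exp(2*I*pi/5)) + (3 + 2*exp(-2*I*pi/5) + 3*exp(-4*I*pi/5) + exp(2*I*pi/5) + 3*exp(4*I*pi/5)) + (3 + 3*exp(-2*I*pi/5) + exp(-4*I*pi/5) + 2*exp(4*I*pi/5) + 3*exp(2*I*pi/5))] = 15/5 = 3
  <chi_rho, chi_2> = (1/5)[1*(12)*conj(1) + 1*(3 + 2*exp(-2*I*pi/5) + exp(-4*I*pi/5) + 3*exp(4*I*pi/5) + 3*exp(2*I*pi/5))*conj(exp(4*I*pi/5)) + 1*(3 + 3*exp(-2*I*pi/5) + 2*exp(-4*I*pi/5) + exp(2*I*pi/5) + 3*exp(4*I*pi/5))*conj(exp(-2*I*pi/5)) + 1*(3 + 3*exp(-4*I*pi/5) + exp(-2*I*pi/5) + 2*exp(4*I*pi/5) + 3*exp(2*I*pi/5))*conj(exp(2*I*pi/5)) + 1*(3 + 3*exp(-2*I*pi/5) + 3*exp(-4*I*pi/5) + exp(4*I*pi/5) + 2*exp(2*I*pi/5))*conj(exp(-4*I*pi/5))]
      = (1/5)[(12) + (3 + 3*exp(-2*I*pi/5) + 3*exp(-4*I*pi/5) + exp(2*I*pi/5) + 2*exp(4*I*pi/5)) + (3 + 2*exp(-2*I*pi/5) + 3*exp(-4*I*pi/5) + exp(4*I*pi/5) + 3*exp(2*I*pi/5)) + (3 + 3*exp(-2*I*pi/5) + exp(-4*I*pi/5) + 3*exp(4*I*pi/5) + 2*exp(2*I*pi/5)) + (3 + 2*exp(-4*I*pi/5) + exp(-2*I*pi/5) + 3*exp(4*I*pi/5) + 3*exp(2*I*pi/5))] = 15/5 = 3
  <chi_rho, chi_3> = (1/5)[1*(12)*conj(1) + 1*(3 + 2*exp(-2*I*pi/5) + exp(-4*I*pi/5) + 3*exp(4*I*pi/5) + 3*exp(2*I*pi/5))*conj(exp(-4*I*pi/5)) + 1*(3 + 3*exp(-2*I*pi/5) + 2*exp(-4*I*pi/5) + exp(2*I*pi/5) + 3*exp(4*I*pi/5))*conj(exp(2*I*pi/5)) + 1*(3 + 3*exp(-4*I*pi/5) + exp(-2*I*pi/5) + 2*exp(4*I*pi/5) + 3*exp(2*I*pi/5))*conj(exp(-2*I*pi/5)) + 1*(3 + 3*exp(-2*I*pi/5) + 3*exp(-4*I*pi/5) + exp(4*I*pi/5) + 2*exp(2*I*pi/5))*conj(exp(4*I*pi/5))]
      = (1/5)[(12) + (1 + 3*exp(-2*I*pi/5) + 3*exp(-4*I*pi/5) + 3*exp(4*I*pi/5) + 2*exp(2*I*pi/5)) + (1 + 3*exp(-2*I*pi/5) + 3*exp(-4*I*pi/5) + 2*exp(4*I*pi/5) + 3*exp(2*I*pi/5)) + (1 + 3*exp(-2*I*pi/5) + 2*exp(-4*I*pi/5) + 3*exp(4*I*pi/5) + 3*exp(2*I*pi/5)) + (1 + 2*exp(-2*I*pi/5) + 3*exp(-4*I*pi/5) + 3*exp(4*I*pi/5) + 3*exp(2*I*pi/5))] = 5/5 = 1
  <chi_rho, chi_4> = (1/5)[1*(12)*conj(1) + 1*(3 + 2*exp(-2*I*pi/5) + exp(-4*I*pi/5) + 3*exp(4*I*pi/5) + 3*exp(2*I*pi/5))*conj(exp(-2*I*pi/5)) + 1*(3 + 3*exp(-2*I*pi/5) + 2*exp(-4*I*pi/5) + exp(2*I*pi/5) + 3*exp(4*I*pi/5))*conj(exp(-4*I*pi/5)) + 1*(3 + 3*exp(-4*I*pi/5) + exp(-2*I*pi/5) + 2*exp(4*I*pi/5) + 3*exp(2*I*pi/5))*conj(exp(4*I*pi/5)) + 1*(3 + 3*exp(-2*I*pi/5) + 3*exp(-4*I*pi/5) + exp(4*I*pi/5) + 2*exp(2*I*pi/5))*conj(exp(2*I*pi/5))]
      = (1/5)[(12) + (2 + 3*exp(-4*I*pi/5) + exp(-2*I*pi/5) + 3*exp(4*I*pi/5) + 3*exp(2*I*pi/5)) + (2 + 3*exp(-2*I*pi/5) + exp(-4*I*pi/5) + 3*exp(4*I*pi/5) + 3*exp(2*I*pi/5)) + (2 + 3*exp(-2*I*pi/5) + 3*exp(-4*I*pi/5) + exp(4*I*pi/5) + 3*exp(2*I*pi/5)) + (2 + 3*exp(-2*I*pi/5) + 3*exp(-4*I*pi/5) + exp(2*I*pi/5) + 3*exp(4*I*pi/5))] = 10/5 = 2
(Exp terms are combined using exp(i*s)*conj(exp(i*t)) = exp(i*(s-t)), and sums of them are collapsed using the identity that for every m > 1 the m distinct m-th roots of unity sum to 0, e.g. 1 + exp(2*I*pi/3) + exp(-2*I*pi/3) = 0.)
Dimension check: dim(rho) = sum (mult * dim) = 3*1 + 3*1 + 3*1 + 1*1 + 2*1 = 12 = chi_rho(e) = 12.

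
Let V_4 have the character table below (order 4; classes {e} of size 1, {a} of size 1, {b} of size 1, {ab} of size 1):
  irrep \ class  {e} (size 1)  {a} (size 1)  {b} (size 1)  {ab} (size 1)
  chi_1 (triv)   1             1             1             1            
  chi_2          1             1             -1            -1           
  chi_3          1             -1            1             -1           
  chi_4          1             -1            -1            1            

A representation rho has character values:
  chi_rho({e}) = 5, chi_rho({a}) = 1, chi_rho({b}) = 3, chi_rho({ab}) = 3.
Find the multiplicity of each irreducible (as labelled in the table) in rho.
Multiplicities: chi_1: 3, chi_2: 0, chi_3: 1, chi_4: 1.

Details: Use <chi_rho, chi> = (1/|G|) sum_C |C| * chi_rho(C) * conj(chi(C)) with |G| = 4 for each irreducible chi in the table:
  <chi_rho, chi_1> = (1/4)[1*(5)*conj(1) + 1*(1)*conj(1) + 1*(3)*conj(1) + 1*(3)*conj(1)]
      = (1/4)[(5) + (1) + (3) + (3)] = 12/4 = 3
  <chi_rho, chi_2> = (1/4)[1*(5)*conj(1) + 1*(1)*conj(1) + 1*(3)*conj(-1) + 1*(3)*conj(-1)]
      = (1/4)[(5) + (1) + (-3) + (-3)] = 0/4 = 0
  <chi_rho, chi_3> = (1/4)[1*(5)*conj(1) + 1*(1)*conj(-1) + 1*(3)*conj(1) + 1*(3)*conj(-1)]
      = (1/4)[(5) + (-1) + (3) + (-3)] = 4/4 = 1
  <chi_rho, chi_4> = (1/4)[1*(5)*conj(1) + 1*(1)*conj(-1) + 1*(3)*conj(-1) + 1*(3)*conj(1)]
      = (1/4)[(5) + (-1) + (-3) + (3)] = 4/4 = 1
Dimension check: dim(rho) = sum (mult * dim) = 3*1 + 0*1 + 1*1 + 1*1 = 5 = chi_rho(e) = 5.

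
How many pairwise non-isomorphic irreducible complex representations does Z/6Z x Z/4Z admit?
24

Argument: The number of irreducible complex representations of a finite group equals its number of conjugacy classes. Z/6Z x Z/4Z is abelian of order 24, so every element is its own conjugacy class: 24 classes, so Z/6Z x Z/4Z (order 24) has exactly 24 irreducible complex representations.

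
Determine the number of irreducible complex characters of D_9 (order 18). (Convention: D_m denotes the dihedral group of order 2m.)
6

Solution. The number of irreducible complex representations of a finite group equals its number of conjugacy classes. D_9 has 6 conjugacy classes ((n+3)/2 for n odd), so D_9 (order 18) has exactly 6 irreducible complex representations.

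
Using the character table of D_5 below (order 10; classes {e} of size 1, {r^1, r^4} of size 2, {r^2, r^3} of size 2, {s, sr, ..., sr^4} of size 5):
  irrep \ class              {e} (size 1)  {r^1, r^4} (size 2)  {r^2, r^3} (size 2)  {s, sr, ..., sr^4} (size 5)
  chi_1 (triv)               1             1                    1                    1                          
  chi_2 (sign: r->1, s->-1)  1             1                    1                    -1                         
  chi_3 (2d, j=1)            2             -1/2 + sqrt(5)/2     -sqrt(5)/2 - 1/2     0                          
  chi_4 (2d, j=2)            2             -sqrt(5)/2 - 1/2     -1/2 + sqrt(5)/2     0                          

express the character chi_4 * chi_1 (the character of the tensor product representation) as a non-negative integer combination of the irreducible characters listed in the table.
chi_4 tensor chi_1 = chi_4 (all other irreducibles have multiplicity 0).

Argument: The character of a tensor product is the pointwise product (chi_4 * chi_1)(C) = chi_4(C) * chi_1(C):
  {e}: (2)*(1), {r^1, r^4}: (-sqrt(5)/2 - 1/2)*(1), {r^2, r^3}: (-1/2 + sqrt(5)/2)*(1), {s, sr, ..., sr^4}: (0)*(1)
so (chi_4 * chi_1) takes values
  {e} -> 2, {r^1, r^4} -> -sqrt(5)/2 - 1/2, {r^2, r^3} -> -1/2 + sqrt(5)/2, {s, sr, ..., sr^4} -> 0.
Now take the inner product of this character with each irreducible chi from the table, <chi_4*chi_1, chi> = (1/10) sum_C |C| (chi_4*chi_1)(C) conj(chi(C)):
  <chi_4*chi_1, chi_1> = (1/10)[1*(2)*conj(1) + 2*(-sqrt(5)/2 - 1/2)*conj(1) + 2*(-1/2 + sqrt(5)/2)*conj(1) + 5*(0)*conj(1)]
      = (1/10)[(2) + (-sqrt(5) - 1) + (-1 + sqrt(5)) + (0)] = 0/10 = 0
  <chi_4*chi_1, chi_2> = (1/10)[1*(2)*conj(1) + 2*(-sqrt(5)/2 - 1/2)*conj(1) + 2*(-1/2 + sqrt(5)/2)*conj(1) + 5*(0)*conj(-1)]
      = (1/10)[(2) + (-sqrt(5) - 1) + (-1 + sqrt(5)) + (0)] = 0/10 = 0
  <chi_4*chi_1, chi_3> = (1/10)[1*(2)*conj(2) + 2*(-sqrt(5)/2 - 1/2)*conj(-1/2 + sqrt(5)/2) + 2*(-1/2 + sqrt(5)/2)*conj(-sqrt(5)/2 - 1/2) + 5*(0)*conj(0)]
      = (1/10)[(4) + (-2) + (-2) + (0)] = 0/10 = 0
  <chi_4*chi_1, chi_4> = (1/10)[1*(2)*conj(2) + 2*(-sqrt(5)/2 - 1/2)*conj(-sqrt(5)/2 - 1/2) + 2*(-1/2 + sqrt(5)/2)*conj(-1/2 + sqrt(5)/2) + 5*(0)*conj(0)]
      = (1/10)[(4) + (sqrt(5) + 3) + (3 - sqrt(5)) + (0)] = 10/10 = 1
Hence the multiplicities are chi_4: 1. Dimension check: dim(chi_4)*dim(chi_1) = 2*1 = 2 and sum (mult * dim) = 1*2 = 2.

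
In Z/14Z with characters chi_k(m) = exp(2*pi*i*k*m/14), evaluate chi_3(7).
chi_3(7) = zeta_14^21 = -1

Reasoning: chi_3(7) = zeta_14^(3*7) = zeta_14^21. Since zeta_14^14 = 1, this equals zeta_14^7 = exp(2*pi*i*7/14) = -1.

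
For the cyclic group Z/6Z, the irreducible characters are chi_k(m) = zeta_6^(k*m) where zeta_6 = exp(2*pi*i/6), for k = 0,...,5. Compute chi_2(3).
chi_2(3) = zeta_6^6 = 1

Justification: chi_2(3) = zeta_6^(2*3) = zeta_6^6. Since zeta_6^6 = 1, this equals zeta_6^0 = exp(2*pi*i*0/6) = 1.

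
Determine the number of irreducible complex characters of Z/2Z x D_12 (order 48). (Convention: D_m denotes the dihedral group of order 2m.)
18

Explanation: The number of irreducible complex representations of a finite group equals its number of conjugacy classes. For a direct product, #classes(G x H) = #classes(G) * #classes(H). Z/2Z has 2 classes (abelian), D_12 has 9 classes, so 2 * 9 = 18, so Z/2Z x D_12 (order 48) has exactly 18 irreducible complex representations.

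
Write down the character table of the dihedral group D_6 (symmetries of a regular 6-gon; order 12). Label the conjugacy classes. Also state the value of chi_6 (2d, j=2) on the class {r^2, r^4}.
Conjugacy classes: {e} of size 1, {r^3} of size 1, {r^1, r^5} of size 2, {r^2, r^4} of size 2, {s, sr^2, ...} of size 3, {sr, sr^3, ...} of size 3.
Character table:
  irrep \ class              {e} (size 1)  {r^3} (size 1)  {r^1, r^5} (size 2)  {r^2, r^4} (size 2)  {s, sr^2, ...} (size 3)  {sr, sr^3, ...} (size 3)
  chi_1 (triv)               1             1               1                    1                    1                        1                       
  chi_2 (sign: r->1, s->-1)  1             1               1                    1                    -1                       -1                      
  chi_3 (r->-1, s->1)        1             -1              -1                   1                    1                        -1                      
  chi_4 (r->-1, s->-1)       1             -1              -1                   1                    -1                       1                       
  chi_5 (2d, j=1)            2             -2              1                    -1                   0                        0                       
  chi_6 (2d, j=2)            2             2               -1                   -1                   0                        0                       

Spot check: chi_6 (2d, j=2) on {r^2, r^4} = -1.

Justification: D_6 has order 2*6 = 12 with 6 conjugacy classes, hence 6 irreducibles. Sum of squared dims 1 + 1 + 1 + 1 + 4 + 4 = 12 = |G|. Linear characters come from the abelianisation; the 2-dimensional irreps have character r^k -> 2*cos(2*pi*j*k/6), reflections -> 0.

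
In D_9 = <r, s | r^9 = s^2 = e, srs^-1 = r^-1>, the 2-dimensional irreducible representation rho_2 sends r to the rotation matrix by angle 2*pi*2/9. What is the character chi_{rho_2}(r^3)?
chi_{rho_2}(r^3) = 2*cos(2*pi*2*3/9) = -1

rho_2(r^3) is rotation by angle 2*pi*2*3/9, whose trace is 2*cos(2*pi*2*3/9) = -1.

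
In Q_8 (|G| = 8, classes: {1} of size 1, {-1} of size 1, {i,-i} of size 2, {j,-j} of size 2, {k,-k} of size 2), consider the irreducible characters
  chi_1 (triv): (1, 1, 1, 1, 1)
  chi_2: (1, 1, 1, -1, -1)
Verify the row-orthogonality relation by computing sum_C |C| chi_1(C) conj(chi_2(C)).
Sum = 0; so <chi_1, chi_2> = 0 (distinct irreducibles are orthogonal).

Explanation: Compute term by term over conjugacy classes (|C| * chi_1(C) * conj(chi_2(C))):
  1*(1)*conj(1) + 1*(1)*conj(1) + 2*(1)*conj(1) + 2*(1)*conj(-1) + 2*(1)*conj(-1)
  = (1) + (1) + (2) + (-2) + (-2)
  = 0.
Dividing by |G| = 8 gives 0/8 = 0, matching the row-orthogonality relation <chi_1, chi_2> = [chi_1 = chi_2].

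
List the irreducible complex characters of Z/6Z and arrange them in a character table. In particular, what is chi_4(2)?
Character table of Z/6Z (irreps indexed chi_0,...,chi_5 with chi_k(m) = zeta_6^(k*m), zeta_6 = exp(2*pi*i/6)):
  irrep \ class  {0} (size 1)  {1} (size 1)    {2} (size 1)    {3} (size 1)  {4} (size 1)    {5} (size 1)  
  chi_0          1             1               1               1             1               1             
  chi_1          1             exp(I*pi/3)     exp(2*I*pi/3)   -1            exp(-2*I*pi/3)  exp(-I*pi/3)  
  chi_2          1             exp(2*I*pi/3)   exp(-2*I*pi/3)  1             exp(2*I*pi/3)   exp(-2*I*pi/3)
  chi_3          1             -1              1               -1            1               -1            
  chi_4          1             exp(-2*I*pi/3)  exp(2*I*pi/3)   1             exp(-2*I*pi/3)  exp(2*I*pi/3) 
  chi_5          1             exp(-I*pi/3)    exp(-2*I*pi/3)  -1            exp(2*I*pi/3)   exp(I*pi/3)   

Spot check: chi_4(2) = zeta_6^(4*2) = zeta_6^8 = exp(2*I*pi/3).

Details: Z/6Z is abelian, so all 6 irreducible complex representations are 1-dimensional. They are given by chi_k(m) = zeta_6^(k*m) for k = 0,...,5. Row orthogonality: sum_m chi_k(m) conj(chi_l(m)) = 6 * [k = l].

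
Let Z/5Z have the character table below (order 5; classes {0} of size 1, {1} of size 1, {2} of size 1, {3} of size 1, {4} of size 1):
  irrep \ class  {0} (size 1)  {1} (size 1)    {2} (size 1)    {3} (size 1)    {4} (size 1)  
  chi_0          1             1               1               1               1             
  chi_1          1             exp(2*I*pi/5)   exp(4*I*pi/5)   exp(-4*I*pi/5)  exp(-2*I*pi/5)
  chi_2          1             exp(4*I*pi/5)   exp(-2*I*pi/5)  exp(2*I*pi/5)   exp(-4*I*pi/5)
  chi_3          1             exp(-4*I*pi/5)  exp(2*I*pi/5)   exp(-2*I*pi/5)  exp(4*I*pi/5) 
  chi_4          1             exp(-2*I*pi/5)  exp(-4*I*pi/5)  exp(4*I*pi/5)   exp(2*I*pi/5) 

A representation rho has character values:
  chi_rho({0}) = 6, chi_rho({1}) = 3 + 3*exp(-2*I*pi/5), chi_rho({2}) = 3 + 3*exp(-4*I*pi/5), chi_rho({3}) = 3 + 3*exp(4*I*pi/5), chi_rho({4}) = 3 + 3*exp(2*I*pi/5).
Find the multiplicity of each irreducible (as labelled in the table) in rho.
Multiplicities: chi_0: 3, chi_1: 0, chi_2: 0, chi_3: 0, chi_4: 3.

Why: Use <chi_rho, chi> = (1/|G|) sum_C |C| * chi_rho(C) * conj(chi(C)) with |G| = 5 for each irreducible chi in the table:
  <chi_rho, chi_0> = (1/5)[1*(6)*conj(1) + 1*(3 + 3*exp(-2*I*pi/5))*conj(1) + 1*(3 + 3*exp(-4*I*pi/5))*conj(1) + 1*(3 + 3*exp(4*I*pi/5))*conj(1) + 1*(3 + 3*exp(2*I*pi/5))*conj(1)]
      = (1/5)[(6) + (3 + 3*exp(-2*I*pi/5)) + (3 + 3*exp(-4*I*pi/5)) + (3 + 3*exp(4*I*pi/5)) + (3 + 3*exp(2*I*pi/5))] = 15/5 = 3
  <chi_rho, chi_1> = (1/5)[1*(6)*conj(1) + 1*(3 + 3*exp(-2*I*pi/5))*conj(exp(2*I*pi/5)) + 1*(3 + 3*exp(-4*I*pi/5))*conj(exp(4*I*pi/5)) + 1*(3 + 3*exp(4*I*pi/5))*conj(exp(-4*I*pi/5)) + 1*(3 + 3*exp(2*I*pi/5))*conj(exp(-2*I*pi/5))]
      = (1/5)[(6) + (3*exp(-2*I*pi/5) + 3*exp(-4*I*pi/5)) + (3*exp(-4*I*pi/5) + 3*exp(2*I*pi/5)) + (3*exp(-2*I*pi/5) + 3*exp(4*I*pi/5)) + (3*exp(4*I*pi/5) + 3*exp(2*I*pi/5))] = 0/5 = 0
  <chi_rho, chi_2> = (1/5)[1*(6)*conj(1) + 1*(3 + 3*exp(-2*I*pi/5))*conj(exp(4*I*pi/5)) + 1*(3 + 3*exp(-4*I*pi/5))*conj(exp(-2*I*pi/5)) + 1*(3 + 3*exp(4*I*pi/5))*conj(exp(2*I*pi/5)) + 1*(3 + 3*exp(2*I*pi/5))*conj(exp(-4*I*pi/5))]
      = (1/5)[(6) + (3*exp(-4*I*pi/5) + 3*exp(4*I*pi/5)) + (3*exp(-2*I*pi/5) + 3*exp(2*I*pi/5)) + (3*exp(-2*I*pi/5) + 3*exp(2*I*pi/5)) + (3*exp(-4*I*pi/5) + 3*exp(4*I*pi/5))] = 0/5 = 0
  <chi_rho, chi_3> = (1/5)[1*(6)*conj(1) + 1*(3 + 3*exp(-2*I*pi/5))*conj(exp(-4*I*pi/5)) + 1*(3 + 3*exp(-4*I*pi/5))*conj(exp(2*I*pi/5)) + 1*(3 + 3*exp(4*I*pi/5))*conj(exp(-2*I*pi/5)) + 1*(3 + 3*exp(2*I*pi/5))*conj(exp(4*I*pi/5))]
      = (1/5)[(6) + (3*exp(4*I*pi/5) + 3*exp(2*I*pi/5)) + (3*exp(-2*I*pi/5) + 3*exp(4*I*pi/5)) + (3*exp(-4*I*pi/5) + 3*exp(2*I*pi/5)) + (3*exp(-2*I*pi/5) + 3*exp(-4*I*pi/5))] = 0/5 = 0
  <chi_rho, chi_4> = (1/5)[1*(6)*conj(1) + 1*(3 + 3*exp(-2*I*pi/5))*conj(exp(-2*I*pi/5)) + 1*(3 + 3*exp(-4*I*pi/5))*conj(exp(-4*I*pi/5)) + 1*(3 + 3*exp(4*I*pi/5))*conj(exp(4*I*pi/5)) + 1*(3 + 3*exp(2*I*pi/5))*conj(exp(2*I*pi/5))]
      = (1/5)[(6) + (3 + 3*exp(2*I*pi/5)) + (3 + 3*exp(4*I*pi/5)) + (3 + 3*exp(-4*I*pi/5)) + (3 + 3*exp(-2*I*pi/5))] = 15/5 = 3
(Exp terms are combined using exp(i*s)*conj(exp(i*t)) = exp(i*(s-t)), and sums of them are collapsed using the identity that for every m > 1 the m distinct m-th roots of unity sum to 0, e.g. 1 + exp(2*I*pi/3) + exp(-2*I*pi/3) = 0.)
Dimension check: dim(rho) = sum (mult * dim) = 3*1 + 0*1 + 0*1 + 0*1 + 3*1 = 6 = chi_rho(e) = 6.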